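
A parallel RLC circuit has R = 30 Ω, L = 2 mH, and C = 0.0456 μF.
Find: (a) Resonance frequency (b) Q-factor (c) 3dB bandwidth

Step 1 — Resonance: ω₀ = 1/√(LC) = 1/√(0.002·4.56e-08) = 1.047e+05 rad/s.
Step 2 — f₀ = ω₀/(2π) = 1.667e+04 Hz.
Step 3 — Parallel Q: Q = R/(ω₀L) = 30/(1.047e+05·0.002) = 0.1432.
Step 4 — Bandwidth: Δω = ω₀/Q = 7.31e+05 rad/s; BW = Δω/(2π) = 1.163e+05 Hz.

(a) f₀ = 1.667e+04 Hz  (b) Q = 0.1432  (c) BW = 1.163e+05 Hz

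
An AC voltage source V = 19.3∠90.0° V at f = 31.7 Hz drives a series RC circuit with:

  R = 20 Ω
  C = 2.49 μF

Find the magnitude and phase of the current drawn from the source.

Step 1 — Angular frequency: ω = 2π·f = 2π·31.7 = 199.2 rad/s.
Step 2 — Component impedances:
  R: Z = R = 20 Ω
  C: Z = 1/(jωC) = -j/(ω·C) = 0 - j2016 Ω
Step 3 — Series combination: Z_total = R + C = 20 - j2016 Ω = 2016∠-89.4° Ω.
Step 4 — Source phasor: V = 19.3∠90.0° V = 0 + j19.3 V.
Step 5 — Ohm's law: I = V / Z_total = (0 + j19.3) / (20 - j2016) = -0.009571 + j9.493e-05 A.
Step 6 — Convert to polar: |I| = 0.009571 A, ∠I = 179.4°.

I = 0.009571∠179.4° A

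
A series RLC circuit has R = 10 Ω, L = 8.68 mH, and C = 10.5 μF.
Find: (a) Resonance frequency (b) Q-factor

Step 1 — Resonance condition Im(Z)=0 gives ω₀ = 1/√(LC).
Step 2 — ω₀ = 1/√(0.00868·1.05e-05) = 3312 rad/s.
Step 3 — f₀ = ω₀/(2π) = 527.2 Hz.
Step 4 — Series Q: Q = ω₀L/R = 3312·0.00868/10 = 2.875.

(a) f₀ = 527.2 Hz  (b) Q = 2.875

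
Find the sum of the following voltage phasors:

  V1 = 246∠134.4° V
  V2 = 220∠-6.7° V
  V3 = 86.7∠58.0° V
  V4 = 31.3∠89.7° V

Step 1 — Convert each phasor to rectangular form:
  V1 = 246·(cos(134.4°) + j·sin(134.4°)) = -172.1 + j175.8 V
  V2 = 220·(cos(-6.7°) + j·sin(-6.7°)) = 218.5 - j25.67 V
  V3 = 86.7·(cos(58.0°) + j·sin(58.0°)) = 45.94 + j73.53 V
  V4 = 31.3·(cos(89.7°) + j·sin(89.7°)) = 0.1639 + j31.3 V
Step 2 — Sum components: V_total = 92.49 + j254.9 V.
Step 3 — Convert to polar: |V_total| = 271.2 V, ∠V_total = 70.1°.

V_total = 271.2∠70.1° V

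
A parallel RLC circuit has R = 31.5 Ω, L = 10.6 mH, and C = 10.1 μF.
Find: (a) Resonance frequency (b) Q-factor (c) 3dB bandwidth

Step 1 — Resonance: ω₀ = 1/√(LC) = 1/√(0.0106·1.01e-05) = 3056 rad/s.
Step 2 — f₀ = ω₀/(2π) = 486.4 Hz.
Step 3 — Parallel Q: Q = R/(ω₀L) = 31.5/(3056·0.0106) = 0.9723.
Step 4 — Bandwidth: Δω = ω₀/Q = 3143 rad/s; BW = Δω/(2π) = 500.3 Hz.

(a) f₀ = 486.4 Hz  (b) Q = 0.9723  (c) BW = 500.3 Hz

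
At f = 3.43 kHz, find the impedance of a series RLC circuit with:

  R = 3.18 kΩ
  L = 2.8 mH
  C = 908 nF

Step 1 — Angular frequency: ω = 2π·f = 2π·3430 = 2.155e+04 rad/s.
Step 2 — Component impedances:
  R: Z = R = 3180 Ω
  L: Z = jωL = j·2.155e+04·0.0028 = 0 + j60.34 Ω
  C: Z = 1/(jωC) = -j/(ω·C) = 0 - j51.1 Ω
Step 3 — Series combination: Z_total = R + L + C = 3180 + j9.241 Ω = 3180∠0.2° Ω.

Z = 3180 + j9.241 Ω = 3180∠0.2° Ω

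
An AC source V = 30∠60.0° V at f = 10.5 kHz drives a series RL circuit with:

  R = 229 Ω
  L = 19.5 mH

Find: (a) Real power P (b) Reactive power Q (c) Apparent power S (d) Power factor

Step 1 — Angular frequency: ω = 2π·f = 2π·1.05e+04 = 6.597e+04 rad/s.
Step 2 — Component impedances:
  R: Z = R = 229 Ω
  L: Z = jωL = j·6.597e+04·0.0195 = 0 + j1286 Ω
Step 3 — Series combination: Z_total = R + L = 229 + j1286 Ω = 1307∠79.9° Ω.
Step 4 — Source phasor: V = 30∠60.0° V = 15 + j25.98 V.
Step 5 — Current: I = V / Z = 0.02159 - j0.007817 A = 0.02296∠-19.9° A.
Step 6 — Complex power: S = V·I* = 0.1207 + j0.6781 VA.
Step 7 — Real power: P = Re(S) = 0.1207 W.
Step 8 — Reactive power: Q = Im(S) = 0.6781 VAR.
Step 9 — Apparent power: |S| = 0.6888 VA.
Step 10 — Power factor: PF = P/|S| = 0.1752 (lagging).

(a) P = 0.1207 W  (b) Q = 0.6781 VAR  (c) S = 0.6888 VA  (d) PF = 0.1752 (lagging)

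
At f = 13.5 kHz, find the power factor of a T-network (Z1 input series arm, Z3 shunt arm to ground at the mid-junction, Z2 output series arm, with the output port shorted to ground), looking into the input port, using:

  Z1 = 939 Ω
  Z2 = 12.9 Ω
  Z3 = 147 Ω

Step 1 — Angular frequency: ω = 2π·f = 2π·1.35e+04 = 8.482e+04 rad/s.
Step 2 — Component impedances:
  Z1: Z = R = 939 Ω
  Z2: Z = R = 12.9 Ω
  Z3: Z = R = 147 Ω
Step 3 — With the output port shorted to ground, the output series arm Z2 runs from the junction to ground; the shunt arm Z3 also runs from the junction to ground. They appear in parallel: Z3 || Z2 = 11.86 Ω.
Step 4 — Series with input arm Z1: Z_in = Z1 + (Z3 || Z2) = 950.9 Ω = 950.9∠0.0° Ω.
Step 5 — Power factor: PF = cos(φ) = Re(Z)/|Z| = 950.9/950.9 = 1.
Step 6 — Type: Im(Z) = 0 ⇒ unity (phase φ = 0.0°).

PF = 1 (unity, φ = 0.0°)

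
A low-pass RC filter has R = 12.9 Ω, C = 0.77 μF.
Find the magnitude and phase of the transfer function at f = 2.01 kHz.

Step 1 — Angular frequency: ω = 2π·2010 = 1.263e+04 rad/s.
Step 2 — Transfer function: H(jω) = 1/(1 + jωRC).
Step 3 — Denominator: 1 + jωRC = 1 + j·1.263e+04·12.9·7.7e-07 = 1 + j0.1254.
Step 4 — H = 0.9845 - j0.1235.
Step 5 — Magnitude: |H| = 0.9922 (-0.1 dB); phase: φ = -7.2°.

|H| = 0.9922 (-0.1 dB), φ = -7.2°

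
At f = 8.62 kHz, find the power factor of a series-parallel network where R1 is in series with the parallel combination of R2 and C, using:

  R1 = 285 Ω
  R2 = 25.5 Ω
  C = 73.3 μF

Step 1 — Angular frequency: ω = 2π·f = 2π·8620 = 5.416e+04 rad/s.
Step 2 — Component impedances:
  R1: Z = R = 285 Ω
  R2: Z = R = 25.5 Ω
  C: Z = 1/(jωC) = -j/(ω·C) = 0 - j0.2519 Ω
Step 3 — Parallel branch: R2 || C = 1/(1/R2 + 1/C) = 0.002488 - j0.2519 Ω.
Step 4 — Series with R1: Z_total = R1 + (R2 || C) = 285 - j0.2519 Ω = 285∠-0.1° Ω.
Step 5 — Power factor: PF = cos(φ) = Re(Z)/|Z| = 285/285 = 1.
Step 6 — Type: Im(Z) = -0.2519 ⇒ leading (phase φ = -0.1°).

PF = 1 (leading, φ = -0.1°)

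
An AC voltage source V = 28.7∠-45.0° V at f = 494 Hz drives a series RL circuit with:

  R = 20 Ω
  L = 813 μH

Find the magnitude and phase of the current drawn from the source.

Step 1 — Angular frequency: ω = 2π·f = 2π·494 = 3104 rad/s.
Step 2 — Component impedances:
  R: Z = R = 20 Ω
  L: Z = jωL = j·3104·0.000813 = 0 + j2.523 Ω
Step 3 — Series combination: Z_total = R + L = 20 + j2.523 Ω = 20.16∠7.2° Ω.
Step 4 — Source phasor: V = 28.7∠-45.0° V = 20.29 - j20.29 V.
Step 5 — Ohm's law: I = V / Z_total = (20.29 - j20.29) / (20 + j2.523) = 0.8728 - j1.125 A.
Step 6 — Convert to polar: |I| = 1.424 A, ∠I = -52.2°.

I = 1.424∠-52.2° A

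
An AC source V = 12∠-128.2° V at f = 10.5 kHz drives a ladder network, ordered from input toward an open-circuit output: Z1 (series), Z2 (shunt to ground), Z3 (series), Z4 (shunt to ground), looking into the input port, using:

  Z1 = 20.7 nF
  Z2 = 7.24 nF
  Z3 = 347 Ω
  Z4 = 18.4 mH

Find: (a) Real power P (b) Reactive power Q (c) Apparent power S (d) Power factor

Step 1 — Angular frequency: ω = 2π·f = 2π·1.05e+04 = 6.597e+04 rad/s.
Step 2 — Component impedances:
  Z1: Z = 1/(jωC) = -j/(ω·C) = 0 - j732.3 Ω
  Z2: Z = 1/(jωC) = -j/(ω·C) = 0 - j2094 Ω
  Z3: Z = R = 347 Ω
  Z4: Z = jωL = j·6.597e+04·0.0184 = 0 + j1214 Ω
Step 3 — Ladder network (open output): work backward from the far end, alternating series and parallel combinations. Z_in = 1701 + j1486 Ω = 2258∠41.1° Ω.
Step 4 — Source phasor: V = 12∠-128.2° V = -7.421 - j9.43 V.
Step 5 — Current: I = V / Z = -0.005222 - j0.0009827 A = 0.005313∠-169.3° A.
Step 6 — Complex power: S = V·I* = 0.04802 + j0.04195 VA.
Step 7 — Real power: P = Re(S) = 0.04802 W.
Step 8 — Reactive power: Q = Im(S) = 0.04195 VAR.
Step 9 — Apparent power: |S| = 0.06376 VA.
Step 10 — Power factor: PF = P/|S| = 0.7531 (lagging).

(a) P = 0.04802 W  (b) Q = 0.04195 VAR  (c) S = 0.06376 VA  (d) PF = 0.7531 (lagging)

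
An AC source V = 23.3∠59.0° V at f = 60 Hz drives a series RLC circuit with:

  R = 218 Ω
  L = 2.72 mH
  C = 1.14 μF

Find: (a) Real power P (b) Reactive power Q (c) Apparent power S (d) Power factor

Step 1 — Angular frequency: ω = 2π·f = 2π·60 = 377 rad/s.
Step 2 — Component impedances:
  R: Z = R = 218 Ω
  L: Z = jωL = j·377·0.00272 = 0 + j1.025 Ω
  C: Z = 1/(jωC) = -j/(ω·C) = 0 - j2327 Ω
Step 3 — Series combination: Z_total = R + L + C = 218 - j2326 Ω = 2336∠-84.6° Ω.
Step 4 — Source phasor: V = 23.3∠59.0° V = 12 + j19.97 V.
Step 5 — Current: I = V / Z = -0.008033 + j0.005913 A = 0.009974∠143.6° A.
Step 6 — Complex power: S = V·I* = 0.02169 - j0.2314 VA.
Step 7 — Real power: P = Re(S) = 0.02169 W.
Step 8 — Reactive power: Q = Im(S) = -0.2314 VAR.
Step 9 — Apparent power: |S| = 0.2324 VA.
Step 10 — Power factor: PF = P/|S| = 0.09332 (leading).

(a) P = 0.02169 W  (b) Q = -0.2314 VAR  (c) S = 0.2324 VA  (d) PF = 0.09332 (leading)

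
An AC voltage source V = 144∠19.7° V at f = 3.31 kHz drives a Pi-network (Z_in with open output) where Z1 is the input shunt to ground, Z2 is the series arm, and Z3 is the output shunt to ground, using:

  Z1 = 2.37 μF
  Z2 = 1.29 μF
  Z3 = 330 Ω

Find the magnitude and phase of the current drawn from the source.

Step 1 — Angular frequency: ω = 2π·f = 2π·3310 = 2.08e+04 rad/s.
Step 2 — Component impedances:
  Z1: Z = 1/(jωC) = -j/(ω·C) = 0 - j20.29 Ω
  Z2: Z = 1/(jωC) = -j/(ω·C) = 0 - j37.27 Ω
  Z3: Z = R = 330 Ω
Step 3 — With open output, the series arm Z2 and the output shunt Z3 appear in series to ground: Z2 + Z3 = 330 - j37.27 Ω.
Step 4 — Parallel with input shunt Z1: Z_in = Z1 || (Z2 + Z3) = 1.21 - j20.08 Ω = 20.11∠-86.5° Ω.
Step 5 — Source phasor: V = 144∠19.7° V = 135.6 + j48.54 V.
Step 6 — Ohm's law: I = V / Z_total = (135.6 + j48.54) / (1.21 - j20.08) = -2.003 + j6.873 A.
Step 7 — Convert to polar: |I| = 7.159 A, ∠I = 106.2°.

I = 7.159∠106.2° A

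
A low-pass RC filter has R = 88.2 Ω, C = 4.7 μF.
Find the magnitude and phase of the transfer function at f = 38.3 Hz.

Step 1 — Angular frequency: ω = 2π·38.3 = 240.6 rad/s.
Step 2 — Transfer function: H(jω) = 1/(1 + jωRC).
Step 3 — Denominator: 1 + jωRC = 1 + j·240.6·88.2·4.7e-06 = 1 + j0.09976.
Step 4 — H = 0.9901 - j0.09877.
Step 5 — Magnitude: |H| = 0.9951 (-0.0 dB); phase: φ = -5.7°.

|H| = 0.9951 (-0.0 dB), φ = -5.7°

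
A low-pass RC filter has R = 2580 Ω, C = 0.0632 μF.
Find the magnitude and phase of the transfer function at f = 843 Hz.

Step 1 — Angular frequency: ω = 2π·843 = 5297 rad/s.
Step 2 — Transfer function: H(jω) = 1/(1 + jωRC).
Step 3 — Denominator: 1 + jωRC = 1 + j·5297·2580·6.32e-08 = 1 + j0.8637.
Step 4 — H = 0.5728 - j0.4947.
Step 5 — Magnitude: |H| = 0.7568 (-2.4 dB); phase: φ = -40.8°.

|H| = 0.7568 (-2.4 dB), φ = -40.8°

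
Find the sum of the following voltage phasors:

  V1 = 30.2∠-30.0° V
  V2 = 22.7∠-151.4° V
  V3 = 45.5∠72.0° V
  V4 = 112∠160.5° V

Step 1 — Convert each phasor to rectangular form:
  V1 = 30.2·(cos(-30.0°) + j·sin(-30.0°)) = 26.15 - j15.1 V
  V2 = 22.7·(cos(-151.4°) + j·sin(-151.4°)) = -19.93 - j10.87 V
  V3 = 45.5·(cos(72.0°) + j·sin(72.0°)) = 14.06 + j43.27 V
  V4 = 112·(cos(160.5°) + j·sin(160.5°)) = -105.6 + j37.39 V
Step 2 — Sum components: V_total = -85.29 + j54.69 V.
Step 3 — Convert to polar: |V_total| = 101.3 V, ∠V_total = 147.3°.

V_total = 101.3∠147.3° V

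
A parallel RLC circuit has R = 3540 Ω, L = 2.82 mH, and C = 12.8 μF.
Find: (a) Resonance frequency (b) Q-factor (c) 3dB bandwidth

Step 1 — Resonance: ω₀ = 1/√(LC) = 1/√(0.00282·1.28e-05) = 5263 rad/s.
Step 2 — f₀ = ω₀/(2π) = 837.7 Hz.
Step 3 — Parallel Q: Q = R/(ω₀L) = 3540/(5263·0.00282) = 238.5.
Step 4 — Bandwidth: Δω = ω₀/Q = 22.07 rad/s; BW = Δω/(2π) = 3.512 Hz.

(a) f₀ = 837.7 Hz  (b) Q = 238.5  (c) BW = 3.512 Hz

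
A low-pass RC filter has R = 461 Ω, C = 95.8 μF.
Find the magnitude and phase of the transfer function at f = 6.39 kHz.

Step 1 — Angular frequency: ω = 2π·6390 = 4.015e+04 rad/s.
Step 2 — Transfer function: H(jω) = 1/(1 + jωRC).
Step 3 — Denominator: 1 + jωRC = 1 + j·4.015e+04·461·9.58e-05 = 1 + j1773.
Step 4 — H = 3.181e-07 - j0.000564.
Step 5 — Magnitude: |H| = 0.000564 (-65.0 dB); phase: φ = -90.0°.

|H| = 0.000564 (-65.0 dB), φ = -90.0°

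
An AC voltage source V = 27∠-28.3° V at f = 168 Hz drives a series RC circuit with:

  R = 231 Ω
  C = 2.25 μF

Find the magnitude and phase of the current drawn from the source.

Step 1 — Angular frequency: ω = 2π·f = 2π·168 = 1056 rad/s.
Step 2 — Component impedances:
  R: Z = R = 231 Ω
  C: Z = 1/(jωC) = -j/(ω·C) = 0 - j421 Ω
Step 3 — Series combination: Z_total = R + C = 231 - j421 Ω = 480.2∠-61.2° Ω.
Step 4 — Source phasor: V = 27∠-28.3° V = 23.77 - j12.8 V.
Step 5 — Ohm's law: I = V / Z_total = (23.77 - j12.8) / (231 - j421) = 0.04718 + j0.03058 A.
Step 6 — Convert to polar: |I| = 0.05622 A, ∠I = 32.9°.

I = 0.05622∠32.9° A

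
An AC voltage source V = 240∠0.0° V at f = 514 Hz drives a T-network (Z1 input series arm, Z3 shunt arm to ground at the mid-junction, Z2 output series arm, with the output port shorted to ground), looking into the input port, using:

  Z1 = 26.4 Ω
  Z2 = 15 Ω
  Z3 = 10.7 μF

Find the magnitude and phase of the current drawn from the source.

Step 1 — Angular frequency: ω = 2π·f = 2π·514 = 3230 rad/s.
Step 2 — Component impedances:
  Z1: Z = R = 26.4 Ω
  Z2: Z = R = 15 Ω
  Z3: Z = 1/(jωC) = -j/(ω·C) = 0 - j28.94 Ω
Step 3 — With the output port shorted to ground, the output series arm Z2 runs from the junction to ground; the shunt arm Z3 also runs from the junction to ground. They appear in parallel: Z3 || Z2 = 11.82 - j6.129 Ω.
Step 4 — Series with input arm Z1: Z_in = Z1 + (Z3 || Z2) = 38.22 - j6.129 Ω = 38.71∠-9.1° Ω.
Step 5 — Source phasor: V = 240∠0.0° V = 240 V.
Step 6 — Ohm's law: I = V / Z_total = (240) / (38.22 - j6.129) = 6.122 + j0.9815 A.
Step 7 — Convert to polar: |I| = 6.2 A, ∠I = 9.1°.

I = 6.2∠9.1° A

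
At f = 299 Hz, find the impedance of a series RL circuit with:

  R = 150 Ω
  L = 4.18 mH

Step 1 — Angular frequency: ω = 2π·f = 2π·299 = 1879 rad/s.
Step 2 — Component impedances:
  R: Z = R = 150 Ω
  L: Z = jωL = j·1879·0.00418 = 0 + j7.853 Ω
Step 3 — Series combination: Z_total = R + L = 150 + j7.853 Ω = 150.2∠3.0° Ω.

Z = 150 + j7.853 Ω = 150.2∠3.0° Ω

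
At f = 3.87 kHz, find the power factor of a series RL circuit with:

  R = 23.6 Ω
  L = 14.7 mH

Step 1 — Angular frequency: ω = 2π·f = 2π·3870 = 2.432e+04 rad/s.
Step 2 — Component impedances:
  R: Z = R = 23.6 Ω
  L: Z = jωL = j·2.432e+04·0.0147 = 0 + j357.4 Ω
Step 3 — Series combination: Z_total = R + L = 23.6 + j357.4 Ω = 358.2∠86.2° Ω.
Step 4 — Power factor: PF = cos(φ) = Re(Z)/|Z| = 23.6/358.2 = 0.06588.
Step 5 — Type: Im(Z) = 357.4 ⇒ lagging (phase φ = 86.2°).

PF = 0.06588 (lagging, φ = 86.2°)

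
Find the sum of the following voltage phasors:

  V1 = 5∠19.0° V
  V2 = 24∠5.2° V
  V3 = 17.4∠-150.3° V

Step 1 — Convert each phasor to rectangular form:
  V1 = 5·(cos(19.0°) + j·sin(19.0°)) = 4.728 + j1.628 V
  V2 = 24·(cos(5.2°) + j·sin(5.2°)) = 23.9 + j2.175 V
  V3 = 17.4·(cos(-150.3°) + j·sin(-150.3°)) = -15.11 - j8.621 V
Step 2 — Sum components: V_total = 13.51 - j4.818 V.
Step 3 — Convert to polar: |V_total| = 14.35 V, ∠V_total = -19.6°.

V_total = 14.35∠-19.6° V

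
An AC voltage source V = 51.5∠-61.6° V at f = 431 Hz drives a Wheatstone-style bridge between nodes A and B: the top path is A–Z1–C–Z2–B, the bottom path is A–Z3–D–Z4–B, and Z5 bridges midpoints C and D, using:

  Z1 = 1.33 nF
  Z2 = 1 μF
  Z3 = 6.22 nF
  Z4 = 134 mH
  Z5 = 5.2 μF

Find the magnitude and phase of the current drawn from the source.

Step 1 — Angular frequency: ω = 2π·f = 2π·431 = 2708 rad/s.
Step 2 — Component impedances:
  Z1: Z = 1/(jωC) = -j/(ω·C) = 0 - j2.776e+05 Ω
  Z2: Z = 1/(jωC) = -j/(ω·C) = 0 - j369.3 Ω
  Z3: Z = 1/(jωC) = -j/(ω·C) = 0 - j5.937e+04 Ω
  Z4: Z = jωL = j·2708·0.134 = 0 + j362.9 Ω
  Z5: Z = 1/(jωC) = -j/(ω·C) = 0 - j71.01 Ω
Step 3 — Bridge requires nodal analysis (the Z5 bridge couples midpoints C and D, so the two paths cannot be reduced to a simple series/parallel combination). Setting node B to ground and injecting 1 A at node A, the 3-node admittance system at A, C, D solves to V_A = Z_AB = 0 - j4.696e+04 Ω = 4.696e+04∠-90.0° Ω.
Step 4 — Source phasor: V = 51.5∠-61.6° V = 24.49 - j45.3 V.
Step 5 — Ohm's law: I = V / Z_total = (24.49 - j45.3) / (0 - j4.696e+04) = 0.0009646 + j0.0005216 A.
Step 6 — Convert to polar: |I| = 0.001097 A, ∠I = 28.4°.

I = 0.001097∠28.4° A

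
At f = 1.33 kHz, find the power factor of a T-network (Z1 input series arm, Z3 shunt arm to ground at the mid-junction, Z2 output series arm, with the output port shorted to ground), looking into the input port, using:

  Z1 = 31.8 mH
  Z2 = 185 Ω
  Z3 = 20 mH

Step 1 — Angular frequency: ω = 2π·f = 2π·1330 = 8357 rad/s.
Step 2 — Component impedances:
  Z1: Z = jωL = j·8357·0.0318 = 0 + j265.7 Ω
  Z2: Z = R = 185 Ω
  Z3: Z = jωL = j·8357·0.02 = 0 + j167.1 Ω
Step 3 — With the output port shorted to ground, the output series arm Z2 runs from the junction to ground; the shunt arm Z3 also runs from the junction to ground. They appear in parallel: Z3 || Z2 = 83.14 + j92.02 Ω.
Step 4 — Series with input arm Z1: Z_in = Z1 + (Z3 || Z2) = 83.14 + j357.8 Ω = 367.3∠76.9° Ω.
Step 5 — Power factor: PF = cos(φ) = Re(Z)/|Z| = 83.137/367.3 = 0.2263.
Step 6 — Type: Im(Z) = 357.8 ⇒ lagging (phase φ = 76.9°).

PF = 0.2263 (lagging, φ = 76.9°)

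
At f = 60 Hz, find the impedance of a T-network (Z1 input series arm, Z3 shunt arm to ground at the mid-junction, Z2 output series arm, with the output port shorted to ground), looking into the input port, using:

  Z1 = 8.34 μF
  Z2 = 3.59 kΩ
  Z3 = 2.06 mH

Step 1 — Angular frequency: ω = 2π·f = 2π·60 = 377 rad/s.
Step 2 — Component impedances:
  Z1: Z = 1/(jωC) = -j/(ω·C) = 0 - j318.1 Ω
  Z2: Z = R = 3590 Ω
  Z3: Z = jωL = j·377·0.00206 = 0 + j0.7766 Ω
Step 3 — With the output port shorted to ground, the output series arm Z2 runs from the junction to ground; the shunt arm Z3 also runs from the junction to ground. They appear in parallel: Z3 || Z2 = 0.000168 + j0.7766 Ω.
Step 4 — Series with input arm Z1: Z_in = Z1 + (Z3 || Z2) = 0.000168 - j317.3 Ω = 317.3∠-90.0° Ω.

Z = 0.000168 - j317.3 Ω = 317.3∠-90.0° Ω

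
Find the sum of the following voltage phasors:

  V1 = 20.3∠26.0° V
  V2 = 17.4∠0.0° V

Step 1 — Convert each phasor to rectangular form:
  V1 = 20.3·(cos(26.0°) + j·sin(26.0°)) = 18.25 + j8.899 V
  V2 = 17.4·(cos(0.0°) + j·sin(0.0°)) = 17.4 V
Step 2 — Sum components: V_total = 35.65 + j8.899 V.
Step 3 — Convert to polar: |V_total| = 36.74 V, ∠V_total = 14.0°.

V_total = 36.74∠14.0° V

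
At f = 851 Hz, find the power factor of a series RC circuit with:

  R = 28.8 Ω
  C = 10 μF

Step 1 — Angular frequency: ω = 2π·f = 2π·851 = 5347 rad/s.
Step 2 — Component impedances:
  R: Z = R = 28.8 Ω
  C: Z = 1/(jωC) = -j/(ω·C) = 0 - j18.7 Ω
Step 3 — Series combination: Z_total = R + C = 28.8 - j18.7 Ω = 34.34∠-33.0° Ω.
Step 4 — Power factor: PF = cos(φ) = Re(Z)/|Z| = 28.8/34.34 = 0.8387.
Step 5 — Type: Im(Z) = -18.7 ⇒ leading (phase φ = -33.0°).

PF = 0.8387 (leading, φ = -33.0°)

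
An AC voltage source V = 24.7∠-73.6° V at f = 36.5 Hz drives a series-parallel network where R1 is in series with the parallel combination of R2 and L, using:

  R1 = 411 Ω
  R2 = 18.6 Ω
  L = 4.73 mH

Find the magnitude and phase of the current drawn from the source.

Step 1 — Angular frequency: ω = 2π·f = 2π·36.5 = 229.3 rad/s.
Step 2 — Component impedances:
  R1: Z = R = 411 Ω
  R2: Z = R = 18.6 Ω
  L: Z = jωL = j·229.3·0.00473 = 0 + j1.085 Ω
Step 3 — Parallel branch: R2 || L = 1/(1/R2 + 1/L) = 0.06305 + j1.081 Ω.
Step 4 — Series with R1: Z_total = R1 + (R2 || L) = 411.1 + j1.081 Ω = 411.1∠0.2° Ω.
Step 5 — Source phasor: V = 24.7∠-73.6° V = 6.974 - j23.7 V.
Step 6 — Ohm's law: I = V / Z_total = (6.974 - j23.7) / (411.1 + j1.081) = 0.01681 - j0.05769 A.
Step 7 — Convert to polar: |I| = 0.06009 A, ∠I = -73.8°.

I = 0.06009∠-73.8° A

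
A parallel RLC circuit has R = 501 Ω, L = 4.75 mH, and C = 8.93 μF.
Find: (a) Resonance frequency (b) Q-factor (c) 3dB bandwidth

Step 1 — Resonance: ω₀ = 1/√(LC) = 1/√(0.00475·8.93e-06) = 4855 rad/s.
Step 2 — f₀ = ω₀/(2π) = 772.8 Hz.
Step 3 — Parallel Q: Q = R/(ω₀L) = 501/(4855·0.00475) = 21.72.
Step 4 — Bandwidth: Δω = ω₀/Q = 223.5 rad/s; BW = Δω/(2π) = 35.57 Hz.

(a) f₀ = 772.8 Hz  (b) Q = 21.72  (c) BW = 35.57 Hz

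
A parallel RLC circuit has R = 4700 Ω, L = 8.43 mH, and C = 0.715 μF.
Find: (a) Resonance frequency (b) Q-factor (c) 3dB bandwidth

Step 1 — Resonance: ω₀ = 1/√(LC) = 1/√(0.00843·7.15e-07) = 1.288e+04 rad/s.
Step 2 — f₀ = ω₀/(2π) = 2050 Hz.
Step 3 — Parallel Q: Q = R/(ω₀L) = 4700/(1.288e+04·0.00843) = 43.28.
Step 4 — Bandwidth: Δω = ω₀/Q = 297.6 rad/s; BW = Δω/(2π) = 47.36 Hz.

(a) f₀ = 2050 Hz  (b) Q = 43.28  (c) BW = 47.36 Hz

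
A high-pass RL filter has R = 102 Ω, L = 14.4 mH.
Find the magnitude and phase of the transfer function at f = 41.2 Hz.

Step 1 — Angular frequency: ω = 2π·41.2 = 258.9 rad/s.
Step 2 — Transfer function: H(jω) = jωL/(R + jωL).
Step 3 — Numerator jωL = j·3.728; denominator R + jωL = 102 + j3.728.
Step 4 — H = 0.001334 + j0.0365.
Step 5 — Magnitude: |H| = 0.03652 (-28.7 dB); phase: φ = 87.9°.

|H| = 0.03652 (-28.7 dB), φ = 87.9°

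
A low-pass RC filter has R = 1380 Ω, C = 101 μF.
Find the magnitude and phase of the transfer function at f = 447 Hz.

Step 1 — Angular frequency: ω = 2π·447 = 2809 rad/s.
Step 2 — Transfer function: H(jω) = 1/(1 + jωRC).
Step 3 — Denominator: 1 + jωRC = 1 + j·2809·1380·0.000101 = 1 + j391.5.
Step 4 — H = 6.526e-06 - j0.002555.
Step 5 — Magnitude: |H| = 0.002555 (-51.9 dB); phase: φ = -89.9°.

|H| = 0.002555 (-51.9 dB), φ = -89.9°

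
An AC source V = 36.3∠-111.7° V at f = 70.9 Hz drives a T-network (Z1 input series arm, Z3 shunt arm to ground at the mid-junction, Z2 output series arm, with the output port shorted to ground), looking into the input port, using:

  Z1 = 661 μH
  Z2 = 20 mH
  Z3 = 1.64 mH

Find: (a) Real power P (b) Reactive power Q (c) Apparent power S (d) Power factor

Step 1 — Angular frequency: ω = 2π·f = 2π·70.9 = 445.5 rad/s.
Step 2 — Component impedances:
  Z1: Z = jωL = j·445.5·0.000661 = 0 + j0.2945 Ω
  Z2: Z = jωL = j·445.5·0.02 = 0 + j8.91 Ω
  Z3: Z = jωL = j·445.5·0.00164 = 0 + j0.7306 Ω
Step 3 — With the output port shorted to ground, the output series arm Z2 runs from the junction to ground; the shunt arm Z3 also runs from the junction to ground. They appear in parallel: Z3 || Z2 = 0 + j0.6752 Ω.
Step 4 — Series with input arm Z1: Z_in = Z1 + (Z3 || Z2) = 0 + j0.9697 Ω = 0.9697∠90.0° Ω.
Step 5 — Source phasor: V = 36.3∠-111.7° V = -13.42 - j33.73 V.
Step 6 — Current: I = V / Z = -34.78 + j13.84 A = 37.44∠158.3° A.
Step 7 — Complex power: S = V·I* = 0 + j1359 VA.
Step 8 — Real power: P = Re(S) = 0 W.
Step 9 — Reactive power: Q = Im(S) = 1359 VAR.
Step 10 — Apparent power: |S| = 1359 VA.
Step 11 — Power factor: PF = P/|S| = 0 (lagging).

(a) P = 0 W  (b) Q = 1359 VAR  (c) S = 1359 VA  (d) PF = 0 (lagging)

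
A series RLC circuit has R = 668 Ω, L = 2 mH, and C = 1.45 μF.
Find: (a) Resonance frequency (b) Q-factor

Step 1 — Resonance condition Im(Z)=0 gives ω₀ = 1/√(LC).
Step 2 — ω₀ = 1/√(0.002·1.45e-06) = 1.857e+04 rad/s.
Step 3 — f₀ = ω₀/(2π) = 2955 Hz.
Step 4 — Series Q: Q = ω₀L/R = 1.857e+04·0.002/668 = 0.0556.

(a) f₀ = 2955 Hz  (b) Q = 0.0556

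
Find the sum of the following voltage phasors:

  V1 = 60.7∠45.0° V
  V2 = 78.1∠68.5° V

Step 1 — Convert each phasor to rectangular form:
  V1 = 60.7·(cos(45.0°) + j·sin(45.0°)) = 42.92 + j42.92 V
  V2 = 78.1·(cos(68.5°) + j·sin(68.5°)) = 28.62 + j72.67 V
Step 2 — Sum components: V_total = 71.55 + j115.6 V.
Step 3 — Convert to polar: |V_total| = 135.9 V, ∠V_total = 58.2°.

V_total = 135.9∠58.2° V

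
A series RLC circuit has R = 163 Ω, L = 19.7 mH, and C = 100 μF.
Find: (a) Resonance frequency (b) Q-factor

Step 1 — Resonance condition Im(Z)=0 gives ω₀ = 1/√(LC).
Step 2 — ω₀ = 1/√(0.0197·0.0001) = 712.5 rad/s.
Step 3 — f₀ = ω₀/(2π) = 113.4 Hz.
Step 4 — Series Q: Q = ω₀L/R = 712.5·0.0197/163 = 0.08611.

(a) f₀ = 113.4 Hz  (b) Q = 0.08611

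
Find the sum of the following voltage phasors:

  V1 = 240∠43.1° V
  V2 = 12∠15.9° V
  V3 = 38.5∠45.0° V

Step 1 — Convert each phasor to rectangular form:
  V1 = 240·(cos(43.1°) + j·sin(43.1°)) = 175.2 + j164 V
  V2 = 12·(cos(15.9°) + j·sin(15.9°)) = 11.54 + j3.288 V
  V3 = 38.5·(cos(45.0°) + j·sin(45.0°)) = 27.22 + j27.22 V
Step 2 — Sum components: V_total = 214 + j194.5 V.
Step 3 — Convert to polar: |V_total| = 289.2 V, ∠V_total = 42.3°.

V_total = 289.2∠42.3° V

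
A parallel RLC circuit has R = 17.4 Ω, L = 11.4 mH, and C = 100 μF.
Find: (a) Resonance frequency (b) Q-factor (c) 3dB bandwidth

Step 1 — Resonance: ω₀ = 1/√(LC) = 1/√(0.0114·0.0001) = 936.6 rad/s.
Step 2 — f₀ = ω₀/(2π) = 149.1 Hz.
Step 3 — Parallel Q: Q = R/(ω₀L) = 17.4/(936.6·0.0114) = 1.63.
Step 4 — Bandwidth: Δω = ω₀/Q = 574.7 rad/s; BW = Δω/(2π) = 91.47 Hz.

(a) f₀ = 149.1 Hz  (b) Q = 1.63  (c) BW = 91.47 Hz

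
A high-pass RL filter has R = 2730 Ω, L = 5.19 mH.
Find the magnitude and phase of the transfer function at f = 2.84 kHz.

Step 1 — Angular frequency: ω = 2π·2840 = 1.784e+04 rad/s.
Step 2 — Transfer function: H(jω) = jωL/(R + jωL).
Step 3 — Numerator jωL = j·92.61; denominator R + jωL = 2730 + j92.61.
Step 4 — H = 0.001149 + j0.03388.
Step 5 — Magnitude: |H| = 0.0339 (-29.4 dB); phase: φ = 88.1°.

|H| = 0.0339 (-29.4 dB), φ = 88.1°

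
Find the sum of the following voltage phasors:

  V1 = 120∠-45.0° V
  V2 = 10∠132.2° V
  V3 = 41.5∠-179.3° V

Step 1 — Convert each phasor to rectangular form:
  V1 = 120·(cos(-45.0°) + j·sin(-45.0°)) = 84.85 - j84.85 V
  V2 = 10·(cos(132.2°) + j·sin(132.2°)) = -6.717 + j7.408 V
  V3 = 41.5·(cos(-179.3°) + j·sin(-179.3°)) = -41.5 - j0.507 V
Step 2 — Sum components: V_total = 36.64 - j77.95 V.
Step 3 — Convert to polar: |V_total| = 86.13 V, ∠V_total = -64.8°.

V_total = 86.13∠-64.8° V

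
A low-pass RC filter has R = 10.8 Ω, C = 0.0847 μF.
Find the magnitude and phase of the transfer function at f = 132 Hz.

Step 1 — Angular frequency: ω = 2π·132 = 829.4 rad/s.
Step 2 — Transfer function: H(jω) = 1/(1 + jωRC).
Step 3 — Denominator: 1 + jωRC = 1 + j·829.4·10.8·8.47e-08 = 1 + j0.0007587.
Step 4 — H = 1 - j0.0007587.
Step 5 — Magnitude: |H| = 1 (-0.0 dB); phase: φ = -0.0°.

|H| = 1 (-0.0 dB), φ = -0.0°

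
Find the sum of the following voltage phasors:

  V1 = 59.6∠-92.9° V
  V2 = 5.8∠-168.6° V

Step 1 — Convert each phasor to rectangular form:
  V1 = 59.6·(cos(-92.9°) + j·sin(-92.9°)) = -3.015 - j59.52 V
  V2 = 5.8·(cos(-168.6°) + j·sin(-168.6°)) = -5.686 - j1.146 V
Step 2 — Sum components: V_total = -8.701 - j60.67 V.
Step 3 — Convert to polar: |V_total| = 61.29 V, ∠V_total = -98.2°.

V_total = 61.29∠-98.2° V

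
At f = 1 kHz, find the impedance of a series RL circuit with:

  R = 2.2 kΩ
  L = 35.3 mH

Step 1 — Angular frequency: ω = 2π·f = 2π·1000 = 6283 rad/s.
Step 2 — Component impedances:
  R: Z = R = 2200 Ω
  L: Z = jωL = j·6283·0.0353 = 0 + j221.8 Ω
Step 3 — Series combination: Z_total = R + L = 2200 + j221.8 Ω = 2211∠5.8° Ω.

Z = 2200 + j221.8 Ω = 2211∠5.8° Ω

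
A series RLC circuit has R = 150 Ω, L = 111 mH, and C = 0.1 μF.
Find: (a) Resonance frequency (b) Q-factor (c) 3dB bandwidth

Step 1 — Resonance: ω₀ = 1/√(LC) = 1/√(0.111·1e-07) = 9492 rad/s.
Step 2 — f₀ = ω₀/(2π) = 1511 Hz.
Step 3 — Series Q: Q = ω₀L/R = 9492·0.111/150 = 7.024.
Step 4 — Bandwidth: Δω = ω₀/Q = 1351 rad/s; BW = Δω/(2π) = 215.1 Hz.

(a) f₀ = 1511 Hz  (b) Q = 7.024  (c) BW = 215.1 Hz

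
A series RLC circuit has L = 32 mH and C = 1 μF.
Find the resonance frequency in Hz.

Step 1 — Resonance condition Im(Z)=0 gives ω₀ = 1/√(LC).
Step 2 — ω₀ = 1/√(0.032·1e-06) = 5590 rad/s.
Step 3 — f₀ = ω₀/(2π) = 889.7 Hz.

f₀ = 889.7 Hz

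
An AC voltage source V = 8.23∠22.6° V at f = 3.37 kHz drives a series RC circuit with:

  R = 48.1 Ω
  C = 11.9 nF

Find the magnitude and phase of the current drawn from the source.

Step 1 — Angular frequency: ω = 2π·f = 2π·3370 = 2.117e+04 rad/s.
Step 2 — Component impedances:
  R: Z = R = 48.1 Ω
  C: Z = 1/(jωC) = -j/(ω·C) = 0 - j3969 Ω
Step 3 — Series combination: Z_total = R + C = 48.1 - j3969 Ω = 3969∠-89.3° Ω.
Step 4 — Source phasor: V = 8.23∠22.6° V = 7.598 + j3.163 V.
Step 5 — Ohm's law: I = V / Z_total = (7.598 + j3.163) / (48.1 - j3969) = -0.0007736 + j0.001924 A.
Step 6 — Convert to polar: |I| = 0.002074 A, ∠I = 111.9°.

I = 0.002074∠111.9° A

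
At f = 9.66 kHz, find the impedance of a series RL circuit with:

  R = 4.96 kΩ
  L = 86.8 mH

Step 1 — Angular frequency: ω = 2π·f = 2π·9660 = 6.07e+04 rad/s.
Step 2 — Component impedances:
  R: Z = R = 4960 Ω
  L: Z = jωL = j·6.07e+04·0.0868 = 0 + j5268 Ω
Step 3 — Series combination: Z_total = R + L = 4960 + j5268 Ω = 7236∠46.7° Ω.

Z = 4960 + j5268 Ω = 7236∠46.7° Ω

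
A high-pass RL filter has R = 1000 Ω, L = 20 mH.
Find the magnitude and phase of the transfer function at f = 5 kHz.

Step 1 — Angular frequency: ω = 2π·5000 = 3.142e+04 rad/s.
Step 2 — Transfer function: H(jω) = jωL/(R + jωL).
Step 3 — Numerator jωL = j·628.3; denominator R + jωL = 1000 + j628.3.
Step 4 — H = 0.283 + j0.4505.
Step 5 — Magnitude: |H| = 0.532 (-5.5 dB); phase: φ = 57.9°.

|H| = 0.532 (-5.5 dB), φ = 57.9°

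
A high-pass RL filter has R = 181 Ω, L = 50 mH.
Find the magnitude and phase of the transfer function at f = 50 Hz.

Step 1 — Angular frequency: ω = 2π·50 = 314.2 rad/s.
Step 2 — Transfer function: H(jω) = jωL/(R + jωL).
Step 3 — Numerator jωL = j·15.71; denominator R + jωL = 181 + j15.71.
Step 4 — H = 0.007475 + j0.08614.
Step 5 — Magnitude: |H| = 0.08646 (-21.3 dB); phase: φ = 85.0°.

|H| = 0.08646 (-21.3 dB), φ = 85.0°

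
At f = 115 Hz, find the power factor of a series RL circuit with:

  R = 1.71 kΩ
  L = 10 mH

Step 1 — Angular frequency: ω = 2π·f = 2π·115 = 722.6 rad/s.
Step 2 — Component impedances:
  R: Z = R = 1710 Ω
  L: Z = jωL = j·722.6·0.01 = 0 + j7.226 Ω
Step 3 — Series combination: Z_total = R + L = 1710 + j7.226 Ω = 1710∠0.2° Ω.
Step 4 — Power factor: PF = cos(φ) = Re(Z)/|Z| = 1710/1710 = 1.
Step 5 — Type: Im(Z) = 7.226 ⇒ lagging (phase φ = 0.2°).

PF = 1 (lagging, φ = 0.2°)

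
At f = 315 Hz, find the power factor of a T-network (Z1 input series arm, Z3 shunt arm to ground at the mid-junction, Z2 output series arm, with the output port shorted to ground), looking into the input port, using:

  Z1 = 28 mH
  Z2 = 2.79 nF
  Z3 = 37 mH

Step 1 — Angular frequency: ω = 2π·f = 2π·315 = 1979 rad/s.
Step 2 — Component impedances:
  Z1: Z = jωL = j·1979·0.028 = 0 + j55.42 Ω
  Z2: Z = 1/(jωC) = -j/(ω·C) = 0 - j1.811e+05 Ω
  Z3: Z = jωL = j·1979·0.037 = 0 + j73.23 Ω
Step 3 — With the output port shorted to ground, the output series arm Z2 runs from the junction to ground; the shunt arm Z3 also runs from the junction to ground. They appear in parallel: Z3 || Z2 = 0 + j73.26 Ω.
Step 4 — Series with input arm Z1: Z_in = Z1 + (Z3 || Z2) = 0 + j128.7 Ω = 128.7∠90.0° Ω.
Step 5 — Power factor: PF = cos(φ) = Re(Z)/|Z| = 0/128.7 = 0.
Step 6 — Type: Im(Z) = 128.7 ⇒ lagging (phase φ = 90.0°).

PF = 0 (lagging, φ = 90.0°)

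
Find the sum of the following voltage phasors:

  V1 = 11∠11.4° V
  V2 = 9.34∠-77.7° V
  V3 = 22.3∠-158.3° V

Step 1 — Convert each phasor to rectangular form:
  V1 = 11·(cos(11.4°) + j·sin(11.4°)) = 10.78 + j2.174 V
  V2 = 9.34·(cos(-77.7°) + j·sin(-77.7°)) = 1.99 - j9.126 V
  V3 = 22.3·(cos(-158.3°) + j·sin(-158.3°)) = -20.72 - j8.245 V
Step 2 — Sum components: V_total = -7.947 - j15.2 V.
Step 3 — Convert to polar: |V_total| = 17.15 V, ∠V_total = -117.6°.

V_total = 17.15∠-117.6° V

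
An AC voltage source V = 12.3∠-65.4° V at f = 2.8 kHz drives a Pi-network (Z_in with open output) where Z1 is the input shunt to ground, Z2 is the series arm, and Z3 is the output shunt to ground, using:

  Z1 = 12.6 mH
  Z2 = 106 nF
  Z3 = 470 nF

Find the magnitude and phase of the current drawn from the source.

Step 1 — Angular frequency: ω = 2π·f = 2π·2800 = 1.759e+04 rad/s.
Step 2 — Component impedances:
  Z1: Z = jωL = j·1.759e+04·0.0126 = 0 + j221.7 Ω
  Z2: Z = 1/(jωC) = -j/(ω·C) = 0 - j536.2 Ω
  Z3: Z = 1/(jωC) = -j/(ω·C) = 0 - j120.9 Ω
Step 3 — With open output, the series arm Z2 and the output shunt Z3 appear in series to ground: Z2 + Z3 = 0 - j657.2 Ω.
Step 4 — Parallel with input shunt Z1: Z_in = Z1 || (Z2 + Z3) = 0 + j334.5 Ω = 334.5∠90.0° Ω.
Step 5 — Source phasor: V = 12.3∠-65.4° V = 5.12 - j11.18 V.
Step 6 — Ohm's law: I = V / Z_total = (5.12 - j11.18) / (0 + j334.5) = -0.03343 - j0.01531 A.
Step 7 — Convert to polar: |I| = 0.03677 A, ∠I = -155.4°.

I = 0.03677∠-155.4° A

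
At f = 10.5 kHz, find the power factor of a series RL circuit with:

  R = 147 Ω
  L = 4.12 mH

Step 1 — Angular frequency: ω = 2π·f = 2π·1.05e+04 = 6.597e+04 rad/s.
Step 2 — Component impedances:
  R: Z = R = 147 Ω
  L: Z = jωL = j·6.597e+04·0.00412 = 0 + j271.8 Ω
Step 3 — Series combination: Z_total = R + L = 147 + j271.8 Ω = 309∠61.6° Ω.
Step 4 — Power factor: PF = cos(φ) = Re(Z)/|Z| = 147/309 = 0.4757.
Step 5 — Type: Im(Z) = 271.8 ⇒ lagging (phase φ = 61.6°).

PF = 0.4757 (lagging, φ = 61.6°)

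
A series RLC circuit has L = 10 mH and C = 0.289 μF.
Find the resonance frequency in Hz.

Step 1 — Resonance condition Im(Z)=0 gives ω₀ = 1/√(LC).
Step 2 — ω₀ = 1/√(0.01·2.89e-07) = 1.86e+04 rad/s.
Step 3 — f₀ = ω₀/(2π) = 2961 Hz.

f₀ = 2961 Hz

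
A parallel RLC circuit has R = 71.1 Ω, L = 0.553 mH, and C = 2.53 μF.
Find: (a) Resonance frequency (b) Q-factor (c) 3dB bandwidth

Step 1 — Resonance: ω₀ = 1/√(LC) = 1/√(0.000553·2.53e-06) = 2.673e+04 rad/s.
Step 2 — f₀ = ω₀/(2π) = 4255 Hz.
Step 3 — Parallel Q: Q = R/(ω₀L) = 71.1/(2.673e+04·0.000553) = 4.809.
Step 4 — Bandwidth: Δω = ω₀/Q = 5559 rad/s; BW = Δω/(2π) = 884.8 Hz.

(a) f₀ = 4255 Hz  (b) Q = 4.809  (c) BW = 884.8 Hz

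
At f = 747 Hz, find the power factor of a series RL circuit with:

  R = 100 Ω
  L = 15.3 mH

Step 1 — Angular frequency: ω = 2π·f = 2π·747 = 4694 rad/s.
Step 2 — Component impedances:
  R: Z = R = 100 Ω
  L: Z = jωL = j·4694·0.0153 = 0 + j71.81 Ω
Step 3 — Series combination: Z_total = R + L = 100 + j71.81 Ω = 123.1∠35.7° Ω.
Step 4 — Power factor: PF = cos(φ) = Re(Z)/|Z| = 100/123.1 = 0.8123.
Step 5 — Type: Im(Z) = 71.81 ⇒ lagging (phase φ = 35.7°).

PF = 0.8123 (lagging, φ = 35.7°)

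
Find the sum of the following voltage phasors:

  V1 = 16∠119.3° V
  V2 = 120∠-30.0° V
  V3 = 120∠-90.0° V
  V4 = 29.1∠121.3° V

Step 1 — Convert each phasor to rectangular form:
  V1 = 16·(cos(119.3°) + j·sin(119.3°)) = -7.83 + j13.95 V
  V2 = 120·(cos(-30.0°) + j·sin(-30.0°)) = 103.9 - j60 V
  V3 = 120·(cos(-90.0°) + j·sin(-90.0°)) = 0 - j120 V
  V4 = 29.1·(cos(121.3°) + j·sin(121.3°)) = -15.12 + j24.86 V
Step 2 — Sum components: V_total = 80.97 - j141.2 V.
Step 3 — Convert to polar: |V_total| = 162.8 V, ∠V_total = -60.2°.

V_total = 162.8∠-60.2° V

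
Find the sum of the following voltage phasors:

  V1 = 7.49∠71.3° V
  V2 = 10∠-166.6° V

Step 1 — Convert each phasor to rectangular form:
  V1 = 7.49·(cos(71.3°) + j·sin(71.3°)) = 2.401 + j7.095 V
  V2 = 10·(cos(-166.6°) + j·sin(-166.6°)) = -9.728 - j2.317 V
Step 2 — Sum components: V_total = -7.326 + j4.777 V.
Step 3 — Convert to polar: |V_total| = 8.746 V, ∠V_total = 146.9°.

V_total = 8.746∠146.9° V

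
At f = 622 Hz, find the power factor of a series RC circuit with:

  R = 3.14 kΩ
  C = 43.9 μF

Step 1 — Angular frequency: ω = 2π·f = 2π·622 = 3908 rad/s.
Step 2 — Component impedances:
  R: Z = R = 3140 Ω
  C: Z = 1/(jωC) = -j/(ω·C) = 0 - j5.829 Ω
Step 3 — Series combination: Z_total = R + C = 3140 - j5.829 Ω = 3140∠-0.1° Ω.
Step 4 — Power factor: PF = cos(φ) = Re(Z)/|Z| = 3140/3140 = 1.
Step 5 — Type: Im(Z) = -5.829 ⇒ leading (phase φ = -0.1°).

PF = 1 (leading, φ = -0.1°)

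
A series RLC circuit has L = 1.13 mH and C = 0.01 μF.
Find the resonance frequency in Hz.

Step 1 — Resonance condition Im(Z)=0 gives ω₀ = 1/√(LC).
Step 2 — ω₀ = 1/√(0.00113·1e-08) = 2.975e+05 rad/s.
Step 3 — f₀ = ω₀/(2π) = 4.735e+04 Hz.

f₀ = 4.735e+04 Hz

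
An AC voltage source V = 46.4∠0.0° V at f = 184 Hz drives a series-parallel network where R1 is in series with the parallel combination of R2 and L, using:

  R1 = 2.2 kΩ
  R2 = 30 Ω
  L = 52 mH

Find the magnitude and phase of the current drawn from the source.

Step 1 — Angular frequency: ω = 2π·f = 2π·184 = 1156 rad/s.
Step 2 — Component impedances:
  R1: Z = R = 2200 Ω
  R2: Z = R = 30 Ω
  L: Z = jωL = j·1156·0.052 = 0 + j60.12 Ω
Step 3 — Parallel branch: R2 || L = 1/(1/R2 + 1/L) = 24.02 + j11.99 Ω.
Step 4 — Series with R1: Z_total = R1 + (R2 || L) = 2224 + j11.99 Ω = 2224∠0.3° Ω.
Step 5 — Source phasor: V = 46.4∠0.0° V = 46.4 V.
Step 6 — Ohm's law: I = V / Z_total = (46.4) / (2224 + j11.99) = 0.02086 - j0.0001124 A.
Step 7 — Convert to polar: |I| = 0.02086 A, ∠I = -0.3°.

I = 0.02086∠-0.3° A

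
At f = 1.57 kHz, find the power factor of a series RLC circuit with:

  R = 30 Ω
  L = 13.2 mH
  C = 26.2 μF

Step 1 — Angular frequency: ω = 2π·f = 2π·1570 = 9865 rad/s.
Step 2 — Component impedances:
  R: Z = R = 30 Ω
  L: Z = jωL = j·9865·0.0132 = 0 + j130.2 Ω
  C: Z = 1/(jωC) = -j/(ω·C) = 0 - j3.869 Ω
Step 3 — Series combination: Z_total = R + L + C = 30 + j126.3 Ω = 129.9∠76.6° Ω.
Step 4 — Power factor: PF = cos(φ) = Re(Z)/|Z| = 30/129.86 = 0.231.
Step 5 — Type: Im(Z) = 126.3 ⇒ lagging (phase φ = 76.6°).

PF = 0.231 (lagging, φ = 76.6°)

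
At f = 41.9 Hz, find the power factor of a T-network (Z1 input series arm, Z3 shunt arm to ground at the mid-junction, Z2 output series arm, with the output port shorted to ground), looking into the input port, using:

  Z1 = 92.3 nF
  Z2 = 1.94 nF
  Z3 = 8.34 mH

Step 1 — Angular frequency: ω = 2π·f = 2π·41.9 = 263.3 rad/s.
Step 2 — Component impedances:
  Z1: Z = 1/(jωC) = -j/(ω·C) = 0 - j4.115e+04 Ω
  Z2: Z = 1/(jωC) = -j/(ω·C) = 0 - j1.958e+06 Ω
  Z3: Z = jωL = j·263.3·0.00834 = 0 + j2.196 Ω
Step 3 — With the output port shorted to ground, the output series arm Z2 runs from the junction to ground; the shunt arm Z3 also runs from the junction to ground. They appear in parallel: Z3 || Z2 = 0 + j2.196 Ω.
Step 4 — Series with input arm Z1: Z_in = Z1 + (Z3 || Z2) = 0 - j4.115e+04 Ω = 4.115e+04∠-90.0° Ω.
Step 5 — Power factor: PF = cos(φ) = Re(Z)/|Z| = 0/4.115e+04 = 0.
Step 6 — Type: Im(Z) = -4.115e+04 ⇒ leading (phase φ = -90.0°).

PF = 0 (leading, φ = -90.0°)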